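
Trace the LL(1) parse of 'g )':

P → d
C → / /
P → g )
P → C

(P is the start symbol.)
Stack is shown with the top on the left.

Stack  Input  Action
--------------------
P $    g ) $  output P → g )
g ) $  g ) $  match 'g'
) $    ) $    match ')'
$      $      accept

The string is accepted.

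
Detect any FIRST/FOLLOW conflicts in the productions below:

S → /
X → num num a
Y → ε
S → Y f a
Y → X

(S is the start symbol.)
No FIRST/FOLLOW conflicts.

A FIRST/FOLLOW conflict occurs when a non-terminal N has a nullable alternative N → β (β ⇒* ε) and another alternative N → α with FIRST(α) ∩ FOLLOW(N) ≠ ∅: on such a lookahead the parser cannot decide between expanding α and letting N vanish via β.

Nullable non-terminals: Y.
FIRST sets used below: FIRST(X) = { 'num' }

Y: nullable alternative(s) Y → ε; FOLLOW(Y) = { 'f' }
  Y → ε: FIRST \ {ε} = { } — this is the only nullable alternative, skip
  Y → X: FIRST \ {ε} = { 'num' } — disjoint from FOLLOW(Y)

S, X have no nullable alternative, so no FIRST/FOLLOW check is needed there.

No FIRST/FOLLOW conflicts found.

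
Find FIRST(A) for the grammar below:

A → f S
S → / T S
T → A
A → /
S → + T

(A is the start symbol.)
{ '/', 'f' }

To compute FIRST(A), examine every production with A on the left-hand side, reading each right-hand side left to right until a non-nullable symbol is reached.

From A → f S:
  - f is a terminal: add 'f' and stop
From A → /:
  - '/' is a terminal: add '/' and stop

Collecting: FIRST(A) = { '/', 'f' }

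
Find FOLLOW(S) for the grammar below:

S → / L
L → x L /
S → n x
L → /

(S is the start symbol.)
S is the start symbol, so $ ∈ FOLLOW(S).
S does not occur on any right-hand side.

Taking the union: FOLLOW(S) = { $ }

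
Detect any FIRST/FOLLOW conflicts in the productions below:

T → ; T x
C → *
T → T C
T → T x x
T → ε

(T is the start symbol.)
A FIRST/FOLLOW conflict occurs when a non-terminal N has a nullable alternative N → β (β ⇒* ε) and another alternative N → α with FIRST(α) ∩ FOLLOW(N) ≠ ∅: on such a lookahead the parser cannot decide between expanding α and letting N vanish via β.

Nullable non-terminals: T.
FIRST sets used below: FIRST(T) = { '*', ';', 'x', ε }, FIRST(C) = { '*' }

T: nullable alternative(s) T → ε; FOLLOW(T) = { $, '*', 'x' }
  T → ; T x: FIRST \ {ε} = { ';' } — disjoint from FOLLOW(T)
  T → T C: FIRST \ {ε} = { '*', ';', 'x' } — overlaps FOLLOW(T) on { '*', 'x' }: CONFLICT
  T → T x x: FIRST \ {ε} = { '*', ';', 'x' } — overlaps FOLLOW(T) on { '*', 'x' }: CONFLICT
  T → ε: FIRST \ {ε} = { } — this is the only nullable alternative, skip

C has no nullable alternative, so no FIRST/FOLLOW check is needed there.

So the grammar has 2 FIRST/FOLLOW conflicts (marked CONFLICT above).

Answer: Yes. T → T C with FOLLOW(T) on { '*', 'x' }; T → T x x with FOLLOW(T) on { '*', 'x' }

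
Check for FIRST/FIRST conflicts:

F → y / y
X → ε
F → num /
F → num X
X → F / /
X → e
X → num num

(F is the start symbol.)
FIRST sets of the non-terminals at (or reachable through a nullable prefix from) the front of some alternative:
  FIRST(F) = { 'num', 'y' }

Productions for F:
  F → y / y: FIRST = { 'y' }
  F → num /: FIRST = { 'num' }
  F → num X: FIRST = { 'num' }
Productions for X:
  X → ε: FIRST = { ε }
  X → F / /: FIRST = { 'num', 'y' }
  X → e: FIRST = { 'e' }
  X → num num: FIRST = { 'num' }

Conflict for F: F → num / and F → num X
  Overlap: { 'num' }
Conflict for X: X → F / / and X → num num
  Overlap: { 'num' }

Answer: Yes. F → num '/' / F → num X on { 'num' }; X → F '/' '/' / X → num num on { 'num' }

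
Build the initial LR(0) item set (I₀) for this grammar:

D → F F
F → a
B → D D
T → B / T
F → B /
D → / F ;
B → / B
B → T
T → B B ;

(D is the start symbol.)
First, augment the grammar with D' → D
I₀ = CLOSURE({ [D' → . D] }):
  [D' → . D] has the dot before D: add [D → . F F], [D → . / F ;]
  [D → . F F] has the dot before F: add [F → . a], [F → . B /]
  [F → . B /] has the dot before B: add [B → . D D], [B → . / B], [B → . T]
  [B → . T] has the dot before T: add [T → . B / T], [T → . B B ;]
No further items can be added.

I₀ = { [B → . / B], [B → . D D], [B → . T], [D → . / F ;], [D → . F F], [D' → . D], [F → . B /], [F → . a], [T → . B / T], [T → . B B ;] }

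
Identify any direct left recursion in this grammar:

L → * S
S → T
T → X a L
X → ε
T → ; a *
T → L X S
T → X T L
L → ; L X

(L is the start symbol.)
Direct left recursion occurs when N → N α for some non-terminal N (the right-hand side begins with the left-hand side itself).

L → * S: starts with '*'
S → T: starts with T
T → X a L: starts with X
X → ε: starts with ε
T → ; a *: starts with ';'
T → L X S: starts with L
T → X T L: starts with X
L → ; L X: starts with ';'

No direct left recursion found.

Answer: No direct left recursion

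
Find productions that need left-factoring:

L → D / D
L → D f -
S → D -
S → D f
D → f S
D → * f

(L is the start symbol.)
Left-factoring is needed when two productions for the same non-terminal
share a common prefix on the right-hand side.

Productions for L:
  L → D / D
  L → D f -
Productions for S:
  S → D -
  S → D f
Productions for D:
  D → f S
  D → * f

Found common prefix 'D' in productions for L
Found common prefix 'D' in productions for S

Answer: Yes, L has productions with common prefix 'D'; S has productions with common prefix 'D'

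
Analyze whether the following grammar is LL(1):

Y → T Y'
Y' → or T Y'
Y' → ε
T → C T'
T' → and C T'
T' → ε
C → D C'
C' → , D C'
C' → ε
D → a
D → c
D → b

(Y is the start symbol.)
A grammar is LL(1) if for each non-terminal N with multiple productions, the predict sets of those productions are pairwise disjoint, where PREDICT(N → α) = (FIRST(α) \ {ε}) ∪ (FOLLOW(N) if α ⇒* ε).

Relevant sets:
  FOLLOW(Y') = { $ }
  FOLLOW(T') = { $, 'or' }
  FOLLOW(C') = { $, 'and', 'or' }

For Y':
  PREDICT(Y' → or T Y') = { 'or' }
  PREDICT(Y' → ε) = { $ }
For T':
  PREDICT(T' → and C T') = { 'and' }
  PREDICT(T' → ε) = { $, 'or' }
For C':
  PREDICT(C' → ',' D C') = { ',' }
  PREDICT(C' → ε) = { $, 'and', 'or' }
For D:
  PREDICT(D → a) = { 'a' }
  PREDICT(D → c) = { 'c' }
  PREDICT(D → b) = { 'b' }
Y, T, C have a single production, so nothing to check there.

All predict sets are disjoint. The grammar IS LL(1).

Answer: Yes, the grammar is LL(1).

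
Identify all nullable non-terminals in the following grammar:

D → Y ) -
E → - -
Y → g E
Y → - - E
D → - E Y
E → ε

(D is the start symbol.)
{ 'E' }

A non-terminal is nullable if it can derive ε (the empty string): either it has an ε-production, or it has a production whose right-hand side consists entirely of nullable non-terminals.

ε-productions: E → ε
So E is immediately nullable.
No further non-terminal can be added: every production for the remaining non-terminals contains a terminal or a non-nullable non-terminal.
Nullable = { 'E' }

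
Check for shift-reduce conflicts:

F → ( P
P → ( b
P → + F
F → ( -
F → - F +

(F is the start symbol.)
A shift-reduce conflict occurs when an LR(0) state has both:
  - a complete (reduce) item [A → α .] (dot at the end), and
  - a shift item [B → β . c γ] (dot before a terminal).

Augment with F' → F and build the canonical LR(0) collection (I0 = CLOSURE({[F' → . F]}), then GOTO on every symbol after a dot until no new states appear). It has 12 states:
  I0: { [F → . ( -], [F → . ( P], [F → . - F +], [F' → . F] }  — shift
  I1: { [F → ( . -], [F → ( . P], [P → . ( b], [P → . + F] }  — shift
  I2: { [F → - . F +], [F → . ( -], [F → . ( P], [F → . - F +] }  — shift
  I3: { [F' → F .] }  — accept
  I4: { [F → - F . +] }  — shift
  I5: { [F → - F + .] }  — reduce
  I6: { [P → ( . b] }  — shift
  I7: { [F → . ( -], [F → . ( P], [F → . - F +], [P → + . F] }  — shift
  I8: { [F → ( - .] }  — reduce
  I9: { [F → ( P .] }  — reduce
  I10: { [P → + F .] }  — reduce
  I11: { [P → ( b .] }  — reduce

No state contains both a complete item and a shift item.

Answer: No shift-reduce conflicts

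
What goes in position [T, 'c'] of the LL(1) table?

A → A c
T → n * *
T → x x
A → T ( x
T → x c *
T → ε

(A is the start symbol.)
To find M[T, 'c'], we find productions for T where 'c' is in the predict set (PREDICT(N → α) = (FIRST(α) \ {ε}) ∪ (FOLLOW(N) if α ⇒* ε)).

Relevant sets:
  FOLLOW(T) = { '(' }

T → n * *: PREDICT = { 'n' }
T → x x: PREDICT = { 'x' }
T → x c *: PREDICT = { 'x' }
T → ε: PREDICT = { '(' }

M[T, 'c'] is empty (no production applies)

Answer: Empty (error entry)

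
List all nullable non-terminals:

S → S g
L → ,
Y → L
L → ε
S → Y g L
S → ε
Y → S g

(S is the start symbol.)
{ 'L', 'S', 'Y' }

A non-terminal is nullable if it can derive ε (the empty string): either it has an ε-production, or it has a production whose right-hand side consists entirely of nullable non-terminals.

ε-productions: L → ε, S → ε
So L, S are immediately nullable.
Y → L: every symbol on the right is nullable, so Y is nullable too.
Every non-terminal is now nullable.
Nullable = { 'L', 'S', 'Y' }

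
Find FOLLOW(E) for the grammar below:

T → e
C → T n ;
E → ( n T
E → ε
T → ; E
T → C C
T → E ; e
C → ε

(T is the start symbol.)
In T → ; E: E is at the end, add FOLLOW(T)
In T → E ; e: E is followed by ';' e, add FIRST(';' e) \ {ε} = { ';' }

The FOLLOW sets referred to above (computed the same way, to a fixed point):
  FOLLOW(T) = { $, ';', 'n' }

Taking the union: FOLLOW(E) = { $, ';', 'n' }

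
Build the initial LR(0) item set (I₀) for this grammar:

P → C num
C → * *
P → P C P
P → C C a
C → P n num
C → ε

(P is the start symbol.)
First, augment the grammar with P' → P
I₀ = CLOSURE({ [P' → . P] }):
  [P' → . P] has the dot before P: add [P → . C num], [P → . P C P], [P → . C C a]
  [P → . C num] has the dot before C: add [C → . * *], [C → . P n num], [C → .]
No further items can be added.

I₀ = { [C → . * *], [C → . P n num], [C → .], [P → . C C a], [P → . C num], [P → . P C P], [P' → . P] }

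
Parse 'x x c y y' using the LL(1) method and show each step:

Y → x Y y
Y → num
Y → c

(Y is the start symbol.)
LL(1) parsing maintains a stack (initially the start symbol over $) and the input. At each step: if the stack top is a terminal, match it against the current input token; if it is a non-terminal N, replace it with the RHS of M[N, lookahead] (the unique production whose predict set contains the lookahead).

Stack is shown with the top on the left.

Stack      Input        Action
------------------------------
Y $        x x c y y $  output Y → x Y y
x Y y $    x x c y y $  match 'x'
Y y $      x c y y $    output Y → x Y y
x Y y y $  x c y y $    match 'x'
Y y y $    c y y $      output Y → c
c y y $    c y y $      match 'c'
y y $      y y $        match 'y'
y $        y $          match 'y'
$          $            accept

The string is accepted.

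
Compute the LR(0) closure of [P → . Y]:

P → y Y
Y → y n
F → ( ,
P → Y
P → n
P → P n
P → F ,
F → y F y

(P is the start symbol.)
To compute CLOSURE, for each item [A → α.Bβ] where B is a non-terminal, add [B → .γ] for all productions B → γ; repeat for the newly added items until nothing changes.

Start with: [P → . Y]
  [P → . Y] has the dot before Y: add [Y → . y n]
No further items can be added.

CLOSURE = { [P → . Y], [Y → . y n] }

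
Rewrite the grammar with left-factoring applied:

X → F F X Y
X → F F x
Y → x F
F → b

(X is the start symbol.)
Left-factoring transforms A → αβ₁ | αβ₂ into A → αA' and A' → β₁ | β₂
(α is the longest common prefix among the alternatives). Repeat until
no nonterminal has two alternatives with a common prefix.

Round 1: X has alternatives sharing prefix 'F F'. Introduce X': X → F F X'
  Add: X' → X Y
  Add: X' → x

No remaining common prefixes — done.

Resulting grammar:
X → F F X'
X' → X Y
X' → x
Y → x F
F → b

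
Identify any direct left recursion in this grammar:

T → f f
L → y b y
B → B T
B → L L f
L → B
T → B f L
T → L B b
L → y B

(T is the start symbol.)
Yes, B is left-recursive

Direct left recursion occurs when N → N α for some non-terminal N (the right-hand side begins with the left-hand side itself).

T → f f: starts with f
L → y b y: starts with y
B → B T: LEFT RECURSIVE (starts with B)
B → L L f: starts with L
L → B: starts with B
T → B f L: starts with B
T → L B b: starts with L
L → y B: starts with y

The grammar has direct left recursion on: B.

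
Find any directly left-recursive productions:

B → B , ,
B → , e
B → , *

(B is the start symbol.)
Direct left recursion occurs when N → N α for some non-terminal N (the right-hand side begins with the left-hand side itself).

B → B , ,: LEFT RECURSIVE (starts with B)
B → , e: starts with ','
B → , *: starts with ','

The grammar has direct left recursion on: B.

Answer: Yes, B is left-recursive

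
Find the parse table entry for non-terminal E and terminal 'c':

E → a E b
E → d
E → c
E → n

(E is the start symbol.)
To find M[E, 'c'], we find productions for E where 'c' is in the predict set (PREDICT(N → α) = (FIRST(α) \ {ε}) ∪ (FOLLOW(N) if α ⇒* ε)).

E → a E b: PREDICT = { 'a' }
E → d: PREDICT = { 'd' }
E → c: PREDICT = { 'c' }
  'c' is in predict set, so this production goes in M[E, 'c']
E → n: PREDICT = { 'n' }

M[E, 'c'] = E → c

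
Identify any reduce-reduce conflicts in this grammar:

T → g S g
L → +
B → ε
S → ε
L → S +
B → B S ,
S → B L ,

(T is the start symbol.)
A reduce-reduce conflict occurs when an LR(0) state has two complete items [A → α .] and [B → β .] — both call for a reduction, and with no lookahead the parser cannot choose between them.

Augment with T' → T and build the canonical LR(0) collection (I0 = CLOSURE({[T' → . T]}), then GOTO on every symbol after a dot until no new states appear). It has 12 states:
  I0: { [T → . g S g], [T' → . T] }  — shift
  I1: { [T' → T .] }  — accept
  I2: { [B → . B S ,], [B → .], [S → . B L ,], [S → .], [T → g . S g] }  — 2 reduces
  I3: { [B → . B S ,], [B → .], [B → B . S ,], [L → . +], [L → . S +], [S → . B L ,], [S → .], [S → B . L ,] }  — shift, 2 reduces
  I4: { [T → g S . g] }  — shift
  I5: { [T → g S g .] }  — reduce
  I6: { [L → + .] }  — reduce
  I7: { [S → B L . ,] }  — shift
  I8: { [B → B S . ,], [L → S . +] }  — shift
  I9: { [L → S + .] }  — reduce
  I10: { [B → B S , .] }  — reduce
  I11: { [S → B L , .] }  — reduce

I2 contains complete items [B → .], [S → .] — reduce-reduce conflict.
I3 contains complete items [B → .], [S → .] — reduce-reduce conflict.

Answer: Yes — I2: [B → .] vs [S → .]; I3: [B → .] vs [S → .]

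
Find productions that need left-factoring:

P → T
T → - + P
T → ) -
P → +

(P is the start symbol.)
No, left-factoring is not needed

Left-factoring is needed when two productions for the same non-terminal
share a common prefix on the right-hand side.

Productions for P:
  P → T
  P → +
Productions for T:
  T → - + P
  T → ) -

No common prefixes found.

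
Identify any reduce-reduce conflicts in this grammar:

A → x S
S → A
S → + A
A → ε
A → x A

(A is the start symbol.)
Yes — I4: [A → x A .] vs [S → A .]

Augment with A' → A and build the canonical LR(0) collection (I0 = CLOSURE({[A' → . A]}), then GOTO on every symbol after a dot until no new states appear). It has 7 states:
  I0: { [A → . x A], [A → . x S], [A → .], [A' → . A] }  — shift, reduce
  I1: { [A' → A .] }  — accept
  I2: { [A → . x A], [A → . x S], [A → .], [A → x . A], [A → x . S], [S → . + A], [S → . A] }  — shift, reduce
  I3: { [A → . x A], [A → . x S], [A → .], [S → + . A] }  — shift, reduce
  I4: { [A → x A .], [S → A .] }  — 2 reduces
  I5: { [A → x S .] }  — reduce
  I6: { [S → + A .] }  — reduce

I4 contains complete items [A → x A .], [S → A .] — reduce-reduce conflict.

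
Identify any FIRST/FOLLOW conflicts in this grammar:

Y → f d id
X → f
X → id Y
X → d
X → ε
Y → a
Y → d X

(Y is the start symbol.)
No FIRST/FOLLOW conflicts.

Nullable non-terminals: X.

X: nullable alternative(s) X → ε; FOLLOW(X) = { $ }
  X → f: FIRST \ {ε} = { 'f' } — disjoint from FOLLOW(X)
  X → id Y: FIRST \ {ε} = { 'id' } — disjoint from FOLLOW(X)
  X → d: FIRST \ {ε} = { 'd' } — disjoint from FOLLOW(X)
  X → ε: FIRST \ {ε} = { } — this is the only nullable alternative, skip

Y has no nullable alternative, so no FIRST/FOLLOW check is needed there.

No FIRST/FOLLOW conflicts found.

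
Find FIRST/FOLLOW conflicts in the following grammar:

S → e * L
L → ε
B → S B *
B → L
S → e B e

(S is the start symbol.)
A FIRST/FOLLOW conflict occurs when a non-terminal N has a nullable alternative N → β (β ⇒* ε) and another alternative N → α with FIRST(α) ∩ FOLLOW(N) ≠ ∅: on such a lookahead the parser cannot decide between expanding α and letting N vanish via β.

Nullable non-terminals: B, L.
FIRST sets used below: FIRST(S) = { 'e' }, FIRST(L) = { ε }

B: nullable alternative(s) B → L; FOLLOW(B) = { '*', 'e' }
  B → S B *: FIRST \ {ε} = { 'e' } — overlaps FOLLOW(B) on { 'e' }: CONFLICT
  B → L: FIRST \ {ε} = { } — this is the only nullable alternative, skip
L has a nullable alternative but only one production, so nothing to check.

S has no nullable alternative, so no FIRST/FOLLOW check is needed there.

So the grammar has 1 FIRST/FOLLOW conflict (marked CONFLICT above).

Answer: Yes. B → S B '*' with FOLLOW(B) on { 'e' }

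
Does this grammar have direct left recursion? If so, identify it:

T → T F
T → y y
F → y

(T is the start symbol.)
Direct left recursion occurs when N → N α for some non-terminal N (the right-hand side begins with the left-hand side itself).

T → T F: LEFT RECURSIVE (starts with T)
T → y y: starts with y
F → y: starts with y

The grammar has direct left recursion on: T.

Answer: Yes, T is left-recursive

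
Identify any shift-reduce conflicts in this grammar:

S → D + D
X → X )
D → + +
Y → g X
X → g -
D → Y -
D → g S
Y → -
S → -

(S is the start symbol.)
Yes — I8: [Y → g X .] vs [X → X . )]

A shift-reduce conflict occurs when an LR(0) state has both:
  - a complete (reduce) item [A → α .] (dot at the end), and
  - a shift item [B → β . c γ] (dot before a terminal).

Augment with S' → S and build the canonical LR(0) collection (I0 = CLOSURE({[S' → . S]}), then GOTO on every symbol after a dot until no new states appear). It has 17 states:
  I0: { [D → . + +], [D → . Y -], [D → . g S], [S → . -], [S → . D + D], [S' → . S], [Y → . -], [Y → . g X] }  — shift
  I1: { [D → + . +] }  — shift
  I2: { [S → - .], [Y → - .] }  — 2 reduces
  I3: { [S → D . + D] }  — shift
  I4: { [S' → S .] }  — accept
  I5: { [D → Y . -] }  — shift
  I6: { [D → . + +], [D → . Y -], [D → . g S], [D → g . S], [S → . -], [S → . D + D], [X → . X )], [X → . g -], [Y → . -], [Y → . g X], [Y → g . X] }  — shift
  I7: { [D → g S .] }  — reduce
  I8: { [X → X . )], [Y → g X .] }  — shift, reduce
  I9: { [D → . + +], [D → . Y -], [D → . g S], [D → g . S], [S → . -], [S → . D + D], [X → . X )], [X → . g -], [X → g . -], [Y → . -], [Y → . g X], [Y → g . X] }  — shift
  I10: { [S → - .], [X → g - .], [Y → - .] }  — 3 reduces
  I11: { [X → X ) .] }  — reduce
  I12: { [D → Y - .] }  — reduce
  I13: { [D → . + +], [D → . Y -], [D → . g S], [S → D + . D], [Y → . -], [Y → . g X] }  — shift
  I14: { [Y → - .] }  — reduce
  I15: { [S → D + D .] }  — reduce
  I16: { [D → + + .] }  — reduce

I8 contains reduce item [Y → g X .] and shift item [X → X . )] — shift-reduce conflict.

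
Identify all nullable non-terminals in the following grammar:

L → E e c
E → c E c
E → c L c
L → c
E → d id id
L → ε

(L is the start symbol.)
A non-terminal is nullable if it can derive ε (the empty string): either it has an ε-production, or it has a production whose right-hand side consists entirely of nullable non-terminals.

ε-productions: L → ε
So L is immediately nullable.
No further non-terminal can be added: every production for the remaining non-terminals contains a terminal or a non-nullable non-terminal.
Nullable = { 'L' }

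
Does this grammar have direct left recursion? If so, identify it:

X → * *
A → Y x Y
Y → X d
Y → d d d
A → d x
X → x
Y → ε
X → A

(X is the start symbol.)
No direct left recursion

Direct left recursion occurs when N → N α for some non-terminal N (the right-hand side begins with the left-hand side itself).

X → * *: starts with '*'
A → Y x Y: starts with Y
Y → X d: starts with X
Y → d d d: starts with d
A → d x: starts with d
X → x: starts with x
Y → ε: starts with ε
X → A: starts with A

No direct left recursion found.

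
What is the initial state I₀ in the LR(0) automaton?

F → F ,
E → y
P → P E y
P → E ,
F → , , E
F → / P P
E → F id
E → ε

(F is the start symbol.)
{ [F → . , , E], [F → . / P P], [F → . F ,], [F' → . F] }

First, augment the grammar with F' → F
I₀ = CLOSURE({ [F' → . F] }):
  [F' → . F] has the dot before F: add [F → . F ,], [F → . , , E], [F → . / P P]
No further items can be added.

I₀ = { [F → . , , E], [F → . / P P], [F → . F ,], [F' → . F] }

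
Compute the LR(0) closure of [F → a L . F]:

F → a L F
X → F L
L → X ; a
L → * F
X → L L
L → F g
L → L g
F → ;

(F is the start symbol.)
To compute CLOSURE, for each item [A → α.Bβ] where B is a non-terminal, add [B → .γ] for all productions B → γ; repeat for the newly added items until nothing changes.

Start with: [F → a L . F]
  [F → a L . F] has the dot before F: add [F → . a L F], [F → . ;]
No further items can be added.

CLOSURE = { [F → . ;], [F → . a L F], [F → a L . F] }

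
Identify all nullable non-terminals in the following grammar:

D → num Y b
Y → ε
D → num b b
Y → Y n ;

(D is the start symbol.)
{ 'Y' }

ε-productions: Y → ε
So Y is immediately nullable.
No further non-terminal can be added: every production for the remaining non-terminals contains a terminal or a non-nullable non-terminal.
Nullable = { 'Y' }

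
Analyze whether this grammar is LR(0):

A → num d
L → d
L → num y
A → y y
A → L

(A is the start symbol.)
Augment with A' → A and build the canonical LR(0) collection (I0 = CLOSURE({[A' → . A]}), then GOTO on every symbol after a dot until no new states appear). It has 9 states:
  I0: { [A → . L], [A → . num d], [A → . y y], [A' → . A], [L → . d], [L → . num y] }  — shift
  I1: { [A' → A .] }  — accept
  I2: { [A → L .] }  — reduce
  I3: { [L → d .] }  — reduce
  I4: { [A → num . d], [L → num . y] }  — shift
  I5: { [A → y . y] }  — shift
  I6: { [A → y y .] }  — reduce
  I7: { [A → num d .] }  — reduce
  I8: { [L → num y .] }  — reduce

Every state is either a pure shift/goto state or contains exactly one complete item and nothing to shift — no conflicts. The grammar is LR(0).

Answer: Yes, the grammar is LR(0)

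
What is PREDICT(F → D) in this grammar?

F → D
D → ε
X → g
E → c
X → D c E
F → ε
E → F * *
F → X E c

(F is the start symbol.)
PREDICT(F → D) = (FIRST(RHS) \ {ε}) ∪ (FOLLOW(F) if ε ∈ FIRST(RHS), i.e. RHS ⇒* ε)
FIRST(D) = { ε }
FIRST(D) = { ε }
ε ∈ FIRST(D) (the right-hand side is nullable), so add FOLLOW(F) = { $, '*' }
PREDICT(F → D) = { $, '*' }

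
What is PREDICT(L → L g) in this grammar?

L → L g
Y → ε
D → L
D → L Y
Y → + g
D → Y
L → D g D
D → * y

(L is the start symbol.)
PREDICT(L → L g) = (FIRST(RHS) \ {ε}) ∪ (FOLLOW(L) if ε ∈ FIRST(RHS), i.e. RHS ⇒* ε)
FIRST(L) = { '*', '+', 'g' }
FIRST(L g) = { '*', '+', 'g' }
ε ∉ FIRST(L g), so FOLLOW(L) is not added.
PREDICT(L → L g) = { '*', '+', 'g' }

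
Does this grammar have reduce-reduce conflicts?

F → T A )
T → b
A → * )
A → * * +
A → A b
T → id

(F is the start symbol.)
A reduce-reduce conflict occurs when an LR(0) state has two complete items [A → α .] and [B → β .] — both call for a reduction, and with no lookahead the parser cannot choose between them.

Augment with F' → F and build the canonical LR(0) collection (I0 = CLOSURE({[F' → . F]}), then GOTO on every symbol after a dot until no new states appear). It has 12 states:
  I0: { [F → . T A )], [F' → . F], [T → . b], [T → . id] }  — shift
  I1: { [F' → F .] }  — accept
  I2: { [A → . * )], [A → . * * +], [A → . A b], [F → T . A )] }  — shift
  I3: { [T → b .] }  — reduce
  I4: { [T → id .] }  — reduce
  I5: { [A → * . )], [A → * . * +] }  — shift
  I6: { [A → A . b], [F → T A . )] }  — shift
  I7: { [F → T A ) .] }  — reduce
  I8: { [A → A b .] }  — reduce
  I9: { [A → * ) .] }  — reduce
  I10: { [A → * * . +] }  — shift
  I11: { [A → * * + .] }  — reduce

No state contains more than one complete item.

Answer: No reduce-reduce conflicts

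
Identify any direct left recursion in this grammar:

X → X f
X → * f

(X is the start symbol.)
Yes, X is left-recursive

X → X f: LEFT RECURSIVE (starts with X)
X → * f: starts with '*'

The grammar has direct left recursion on: X.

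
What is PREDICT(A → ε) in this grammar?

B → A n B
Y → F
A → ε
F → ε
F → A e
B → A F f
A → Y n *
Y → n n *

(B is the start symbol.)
{ 'e', 'f', 'n' }

PREDICT(A → ε) = (FIRST(RHS) \ {ε}) ∪ (FOLLOW(A) if ε ∈ FIRST(RHS), i.e. RHS ⇒* ε)
The right-hand side is ε (FIRST(ε) = { ε }), so the predict set is FOLLOW(A) = { 'e', 'f', 'n' }
PREDICT(A → ε) = { 'e', 'f', 'n' }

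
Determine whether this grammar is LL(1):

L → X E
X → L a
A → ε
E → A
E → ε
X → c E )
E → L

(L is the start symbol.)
No. Predict set conflict for X: { 'c' }

A grammar is LL(1) if for each non-terminal N with multiple productions, the predict sets of those productions are pairwise disjoint, where PREDICT(N → α) = (FIRST(α) \ {ε}) ∪ (FOLLOW(N) if α ⇒* ε).

Relevant sets:
  FIRST(L) = { 'c' }
  FIRST(A) = { ε }
  FOLLOW(E) = { $, ')', 'a' }

For X:
  PREDICT(X → L a) = { 'c' }
  PREDICT(X → c E ')') = { 'c' }
For E:
  PREDICT(E → A) = { $, ')', 'a' }
  PREDICT(E → ε) = { $, ')', 'a' }
  PREDICT(E → L) = { 'c' }
L, A have a single production, so nothing to check there.

Conflict found: Predict set conflict for X: { 'c' }
The grammar is NOT LL(1).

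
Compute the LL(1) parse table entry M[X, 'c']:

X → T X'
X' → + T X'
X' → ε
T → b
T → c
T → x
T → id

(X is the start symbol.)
To find M[X, 'c'], we find productions for X where 'c' is in the predict set (PREDICT(N → α) = (FIRST(α) \ {ε}) ∪ (FOLLOW(N) if α ⇒* ε)).

Relevant sets:
  FIRST(T) = { 'b', 'c', 'id', 'x' }

X → T X': PREDICT = { 'b', 'c', 'id', 'x' }
  'c' is in predict set, so this production goes in M[X, 'c']

M[X, 'c'] = X → T X'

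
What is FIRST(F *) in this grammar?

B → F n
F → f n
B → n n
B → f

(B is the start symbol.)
FIRST sets of the non-terminals involved (from the grammar, by fixed-point iteration):
  FIRST(F) = { 'f' }

To compute FIRST(F *), process the symbols left to right:
Symbol F is a non-terminal. Add FIRST(F) \ {ε} = { 'f' }
F is not nullable (ε ∉ FIRST(F)), so stop here.
FIRST(F *) = { 'f' }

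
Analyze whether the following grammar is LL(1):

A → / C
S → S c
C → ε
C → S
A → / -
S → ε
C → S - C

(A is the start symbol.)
No. Predict set conflict for A: { '/' }

Relevant sets:
  FIRST(S) = { 'c', ε }
  FOLLOW(S) = { $, '-', 'c' }
  FOLLOW(C) = { $ }

For A:
  PREDICT(A → '/' C) = { '/' }
  PREDICT(A → '/' '-') = { '/' }
For S:
  PREDICT(S → S c) = { 'c' }
  PREDICT(S → ε) = { $, '-', 'c' }
For C:
  PREDICT(C → ε) = { $ }
  PREDICT(C → S) = { $, 'c' }
  PREDICT(C → S '-' C) = { '-', 'c' }

Conflict found: Predict set conflict for A: { '/' }
The grammar is NOT LL(1).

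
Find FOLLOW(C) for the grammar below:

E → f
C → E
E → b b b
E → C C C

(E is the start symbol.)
{ $, 'b', 'f' }

To compute FOLLOW(C), find every occurrence of C on a right-hand side N → α C β: add FIRST(β) \ {ε}, and if β is empty or nullable also add FOLLOW(N). Iterate to a fixed point.

In E → C C C: C is followed by C C, add FIRST(C C) \ {ε} = { 'b', 'f' }
In E → C C C: C is followed by C, add FIRST(C) \ {ε} = { 'b', 'f' }
In E → C C C: C is at the end, add FOLLOW(E)

The FOLLOW sets referred to above (computed the same way, to a fixed point):
  FOLLOW(E) = { $, 'b', 'f' }

Taking the union: FOLLOW(C) = { $, 'b', 'f' }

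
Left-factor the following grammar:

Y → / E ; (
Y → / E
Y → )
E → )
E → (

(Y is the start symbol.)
Left-factoring transforms A → αβ₁ | αβ₂ into A → αA' and A' → β₁ | β₂
(α is the longest common prefix among the alternatives). Repeat until
no nonterminal has two alternatives with a common prefix.

Round 1: Y has alternatives sharing prefix '/ E'. Introduce Y': Y → / E Y'
  Add: Y' → ; (
  Add: Y' → ε

No remaining common prefixes — done.

Resulting grammar:
Y → / E Y'
Y' → ; (
Y' → ε
Y → )
E → )
E → (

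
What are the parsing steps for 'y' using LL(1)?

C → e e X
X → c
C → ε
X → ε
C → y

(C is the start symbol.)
LL(1) parsing maintains a stack (initially the start symbol over $) and the input. At each step: if the stack top is a terminal, match it against the current input token; if it is a non-terminal N, replace it with the RHS of M[N, lookahead] (the unique production whose predict set contains the lookahead).

Stack is shown with the top on the left.

Stack  Input  Action
--------------------
C $    y $    output C → y
y $    y $    match 'y'
$      $      accept

The string is accepted.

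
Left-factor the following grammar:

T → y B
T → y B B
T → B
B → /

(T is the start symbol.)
T → y B T'
T' → ε
T' → B
T → B
B → /

Left-factoring transforms A → αβ₁ | αβ₂ into A → αA' and A' → β₁ | β₂
(α is the longest common prefix among the alternatives). Repeat until
no nonterminal has two alternatives with a common prefix.

Round 1: T has alternatives sharing prefix 'y B'. Introduce T': T → y B T'
  Add: T' → ε
  Add: T' → B

No remaining common prefixes — done.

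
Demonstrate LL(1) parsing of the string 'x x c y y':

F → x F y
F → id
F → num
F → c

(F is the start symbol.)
LL(1) parsing maintains a stack (initially the start symbol over $) and the input. At each step: if the stack top is a terminal, match it against the current input token; if it is a non-terminal N, replace it with the RHS of M[N, lookahead] (the unique production whose predict set contains the lookahead).

Stack is shown with the top on the left.

Stack      Input        Action
------------------------------
F $        x x c y y $  output F → x F y
x F y $    x x c y y $  match 'x'
F y $      x c y y $    output F → x F y
x F y y $  x c y y $    match 'x'
F y y $    c y y $      output F → c
c y y $    c y y $      match 'c'
y y $      y y $        match 'y'
y $        y $          match 'y'
$          $            accept

The string is accepted.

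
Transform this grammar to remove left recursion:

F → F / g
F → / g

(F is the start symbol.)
F → / g F'
F' → / g F'
F' → ε

F is directly left-recursive. The standard transformation for
  A → A α₁ | ... | A α_m | β₁ | ... | β_n
is
  A  → β₁ A' | ... | β_n A'
  A' → α₁ A' | ... | α_m A' | ε

F → / g becomes F → / g F'
F → F / g becomes F' → / g F'
Add F' → ε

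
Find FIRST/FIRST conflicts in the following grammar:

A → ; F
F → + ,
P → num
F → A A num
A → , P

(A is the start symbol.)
FIRST sets of the non-terminals at (or reachable through a nullable prefix from) the front of some alternative:
  FIRST(A) = { ',', ';' }

Productions for A:
  A → ; F: FIRST = { ';' }
  A → , P: FIRST = { ',' }
Productions for F:
  F → + ,: FIRST = { '+' }
  F → A A num: FIRST = { ',', ';' }
P has only one production, so no FIRST/FIRST conflict is possible there.

All alternatives of each non-terminal have pairwise disjoint FIRST sets.

Answer: No FIRST/FIRST conflicts.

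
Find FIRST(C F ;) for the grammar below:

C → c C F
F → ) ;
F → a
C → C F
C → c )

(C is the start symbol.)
{ 'c' }

FIRST sets of the non-terminals involved (from the grammar, by fixed-point iteration):
  FIRST(C) = { 'c' }

To compute FIRST(C F ;), process the symbols left to right:
Symbol C is a non-terminal. Add FIRST(C) \ {ε} = { 'c' }
C is not nullable (ε ∉ FIRST(C)), so stop here.
FIRST(C F ;) = { 'c' }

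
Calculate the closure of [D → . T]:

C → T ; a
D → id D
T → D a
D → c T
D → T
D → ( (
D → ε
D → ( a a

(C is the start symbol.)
{ [D → . ( (], [D → . ( a a], [D → . T], [D → . c T], [D → . id D], [D → .], [T → . D a] }

Start with: [D → . T]
  [D → . T] has the dot before T: add [T → . D a]
  [T → . D a] has the dot before D: add [D → . id D], [D → . c T], [D → . ( (], [D → .], [D → . ( a a]
No further items can be added.

CLOSURE = { [D → . ( (], [D → . ( a a], [D → . T], [D → . c T], [D → . id D], [D → .], [T → . D a] }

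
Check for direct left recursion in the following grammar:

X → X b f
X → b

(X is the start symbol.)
Yes, X is left-recursive

X → X b f: LEFT RECURSIVE (starts with X)
X → b: starts with b

The grammar has direct left recursion on: X.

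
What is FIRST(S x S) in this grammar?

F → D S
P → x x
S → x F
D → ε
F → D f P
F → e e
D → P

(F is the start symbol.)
FIRST sets of the non-terminals involved (from the grammar, by fixed-point iteration):
  FIRST(S) = { 'x' }

To compute FIRST(S x S), process the symbols left to right:
Symbol S is a non-terminal. Add FIRST(S) \ {ε} = { 'x' }
S is not nullable (ε ∉ FIRST(S)), so stop here.
FIRST(S x S) = { 'x' }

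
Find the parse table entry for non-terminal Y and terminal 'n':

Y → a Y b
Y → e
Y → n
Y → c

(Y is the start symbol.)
To find M[Y, 'n'], we find productions for Y where 'n' is in the predict set (PREDICT(N → α) = (FIRST(α) \ {ε}) ∪ (FOLLOW(N) if α ⇒* ε)).

Y → a Y b: PREDICT = { 'a' }
Y → e: PREDICT = { 'e' }
Y → n: PREDICT = { 'n' }
  'n' is in predict set, so this production goes in M[Y, 'n']
Y → c: PREDICT = { 'c' }

M[Y, 'n'] = Y → n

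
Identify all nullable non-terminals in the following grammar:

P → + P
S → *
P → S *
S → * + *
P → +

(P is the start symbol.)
None

A non-terminal is nullable if it can derive ε (the empty string): either it has an ε-production, or it has a production whose right-hand side consists entirely of nullable non-terminals.

There are no ε-productions, so no non-terminal can derive ε.
No non-terminals are nullable.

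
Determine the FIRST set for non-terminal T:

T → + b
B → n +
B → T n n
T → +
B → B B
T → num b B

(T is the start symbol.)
From T → + b:
  - '+' is a terminal: add '+' and stop
From T → +:
  - '+' is a terminal: add '+' and stop
From T → num b B:
  - num is a terminal: add 'num' and stop

Collecting: FIRST(T) = { '+', 'num' }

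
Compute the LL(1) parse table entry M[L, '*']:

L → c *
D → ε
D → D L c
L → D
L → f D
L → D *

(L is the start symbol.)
To find M[L, '*'], we find productions for L where '*' is in the predict set (PREDICT(N → α) = (FIRST(α) \ {ε}) ∪ (FOLLOW(N) if α ⇒* ε)).

Relevant sets:
  FIRST(D) = { '*', 'c', 'f', ε }
  FOLLOW(L) = { $, 'c' }

L → c *: PREDICT = { 'c' }
L → D: PREDICT = { $, '*', 'c', 'f' }
  '*' is in predict set, so this production goes in M[L, '*']
L → f D: PREDICT = { 'f' }
L → D *: PREDICT = { '*', 'c', 'f' }
  '*' is in predict set, so this production goes in M[L, '*']

M[L, '*'] = L → D, L → D *  (a multiply-defined cell — the grammar is not LL(1))

Answer: L → D, L → D *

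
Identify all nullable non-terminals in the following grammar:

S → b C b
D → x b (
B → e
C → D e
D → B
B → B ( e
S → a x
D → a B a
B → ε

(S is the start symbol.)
{ 'B', 'D' }

ε-productions: B → ε
So B is immediately nullable.
D → B: every symbol on the right is nullable, so D is nullable too.
No further non-terminal can be added: every production for the remaining non-terminals contains a terminal or a non-nullable non-terminal.
Nullable = { 'B', 'D' }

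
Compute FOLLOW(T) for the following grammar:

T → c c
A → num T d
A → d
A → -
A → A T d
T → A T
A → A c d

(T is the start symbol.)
{ $, 'd' }

T is the start symbol, so $ ∈ FOLLOW(T).
In A → num T d: T is followed by d, add FIRST(d) \ {ε} = { 'd' }
In A → A T d: T is followed by d, add FIRST(d) \ {ε} = { 'd' }
In T → A T: T is at the end; this adds FOLLOW(T) to itself — nothing new

Taking the union: FOLLOW(T) = { $, 'd' }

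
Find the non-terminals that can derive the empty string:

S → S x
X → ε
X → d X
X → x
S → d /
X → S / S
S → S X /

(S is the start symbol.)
{ 'X' }

ε-productions: X → ε
So X is immediately nullable.
No further non-terminal can be added: every production for the remaining non-terminals contains a terminal or a non-nullable non-terminal.
Nullable = { 'X' }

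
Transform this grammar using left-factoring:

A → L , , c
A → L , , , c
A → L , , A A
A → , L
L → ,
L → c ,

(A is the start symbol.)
Left-factoring transforms A → αβ₁ | αβ₂ into A → αA' and A' → β₁ | β₂
(α is the longest common prefix among the alternatives). Repeat until
no nonterminal has two alternatives with a common prefix.

Round 1: A has alternatives sharing prefix 'L , ,'. Introduce A': A → L , , A'
  Add: A' → c
  Add: A' → , c
  Add: A' → A A

No remaining common prefixes — done.

Resulting grammar:
A → L , , A'
A' → c
A' → , c
A' → A A
A → , L
L → ,
L → c ,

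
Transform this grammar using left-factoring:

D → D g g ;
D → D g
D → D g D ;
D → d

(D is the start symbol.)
D → D g D'
D' → g ;
D' → ε
D' → D ;
D → d

Left-factoring transforms A → αβ₁ | αβ₂ into A → αA' and A' → β₁ | β₂
(α is the longest common prefix among the alternatives). Repeat until
no nonterminal has two alternatives with a common prefix.

Round 1: D has alternatives sharing prefix 'D g'. Introduce D': D → D g D'
  Add: D' → g ;
  Add: D' → ε
  Add: D' → D ;

No remaining common prefixes — done.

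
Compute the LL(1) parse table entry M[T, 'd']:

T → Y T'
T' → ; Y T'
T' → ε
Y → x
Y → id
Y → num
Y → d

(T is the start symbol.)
T → Y T'

To find M[T, 'd'], we find productions for T where 'd' is in the predict set (PREDICT(N → α) = (FIRST(α) \ {ε}) ∪ (FOLLOW(N) if α ⇒* ε)).

Relevant sets:
  FIRST(Y) = { 'd', 'id', 'num', 'x' }

T → Y T': PREDICT = { 'd', 'id', 'num', 'x' }
  'd' is in predict set, so this production goes in M[T, 'd']

M[T, 'd'] = T → Y T'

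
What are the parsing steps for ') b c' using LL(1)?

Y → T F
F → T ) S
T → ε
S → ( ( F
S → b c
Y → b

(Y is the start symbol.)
LL(1) parsing maintains a stack (initially the start symbol over $) and the input. At each step: if the stack top is a terminal, match it against the current input token; if it is a non-terminal N, replace it with the RHS of M[N, lookahead] (the unique production whose predict set contains the lookahead).

Stack is shown with the top on the left.

Stack    Input    Action
------------------------
Y $      ) b c $  output Y → T F
T F $    ) b c $  output T → ε
F $      ) b c $  output F → T ) S
T ) S $  ) b c $  output T → ε
) S $    ) b c $  match ')'
S $      b c $    output S → b c
b c $    b c $    match 'b'
c $      c $      match 'c'
$        $        accept

The string is accepted.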